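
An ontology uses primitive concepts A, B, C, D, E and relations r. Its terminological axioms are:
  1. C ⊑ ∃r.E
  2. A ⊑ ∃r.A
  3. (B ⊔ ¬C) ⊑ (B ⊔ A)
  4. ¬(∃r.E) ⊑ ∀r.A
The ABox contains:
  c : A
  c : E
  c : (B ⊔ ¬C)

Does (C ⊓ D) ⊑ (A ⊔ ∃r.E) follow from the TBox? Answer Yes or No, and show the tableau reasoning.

Yes

1. (C ⊓ D) ⊑ (A ⊔ ∃r.E)  ⇔  ((C ⊓ D) ⊓ (¬A ⊓ ∀r.¬E)) unsat w.r.t. T
   all branches close; clash {A, ¬A} at x₀
2. Hence (C ⊓ D) ⊑ (A ⊔ ∃r.E): entailed.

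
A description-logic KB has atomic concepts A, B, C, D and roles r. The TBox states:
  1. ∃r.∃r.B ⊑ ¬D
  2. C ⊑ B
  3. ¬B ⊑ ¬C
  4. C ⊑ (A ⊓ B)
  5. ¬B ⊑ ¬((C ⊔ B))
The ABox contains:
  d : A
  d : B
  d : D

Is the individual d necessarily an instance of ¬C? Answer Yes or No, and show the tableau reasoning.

No

1. d : ¬C?  L(d) = {A, B, D} ∪ {C}
   apply at d: C⊑(A ⊓ B)
   open: L(d) ⊇ {A, B, C, D, ∀r.∀r.¬B} — d ∉ ¬C possible
2. Hence d : ¬C: not entailed.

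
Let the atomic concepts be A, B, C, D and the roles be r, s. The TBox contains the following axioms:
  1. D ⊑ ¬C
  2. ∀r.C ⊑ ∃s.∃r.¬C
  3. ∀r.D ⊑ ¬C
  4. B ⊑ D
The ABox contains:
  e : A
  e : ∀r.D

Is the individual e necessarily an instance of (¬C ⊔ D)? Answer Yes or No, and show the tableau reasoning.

1. e : (¬C ⊔ D)?  L(e) = {A, ∀r.D} ∪ {(C ⊓ ¬D)}
   clash {D, ¬D} at e — e ∈ (¬C ⊔ D)
2. Hence e : (¬C ⊔ D): entailed.

Yes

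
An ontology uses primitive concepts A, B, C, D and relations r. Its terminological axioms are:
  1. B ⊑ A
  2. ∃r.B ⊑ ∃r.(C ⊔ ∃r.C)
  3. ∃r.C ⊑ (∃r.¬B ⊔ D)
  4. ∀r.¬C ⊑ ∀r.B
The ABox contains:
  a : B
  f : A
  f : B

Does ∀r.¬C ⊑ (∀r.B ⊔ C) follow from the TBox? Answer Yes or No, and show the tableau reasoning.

1. ∀r.¬C ⊑ (∀r.B ⊔ C)  ⇔  (∀r.¬C ⊓ (∃r.¬B ⊓ ¬C)) unsat w.r.t. T
   all branches close; clash {B, ¬B} at an ∃-successor
2. Hence ∀r.¬C ⊑ (∀r.B ⊔ C): entailed.

Yes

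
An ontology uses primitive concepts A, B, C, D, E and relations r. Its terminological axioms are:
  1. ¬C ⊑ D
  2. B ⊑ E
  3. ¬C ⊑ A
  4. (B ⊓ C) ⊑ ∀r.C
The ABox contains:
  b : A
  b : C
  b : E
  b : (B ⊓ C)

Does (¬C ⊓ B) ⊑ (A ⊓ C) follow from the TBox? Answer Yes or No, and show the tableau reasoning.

No

1. (¬C ⊓ B) ⊑ (A ⊓ C)  ⇔  ((¬C ⊓ B) ⊓ (¬A ⊔ ¬C)) unsat w.r.t. T
   apply at x₀: ¬C⊑D; B⊑E; ¬C⊑A
   open: L(x₀) ⊇ {A, B, D, E, ¬C}
2. Hence (¬C ⊓ B) ⊑ (A ⊓ C): not entailed.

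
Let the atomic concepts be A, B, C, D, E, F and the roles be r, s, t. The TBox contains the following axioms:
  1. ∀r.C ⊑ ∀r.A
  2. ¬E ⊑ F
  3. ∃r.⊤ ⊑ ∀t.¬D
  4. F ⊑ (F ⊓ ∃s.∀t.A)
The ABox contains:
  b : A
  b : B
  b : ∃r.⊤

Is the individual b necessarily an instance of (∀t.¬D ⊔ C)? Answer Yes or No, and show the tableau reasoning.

1. b : (∀t.¬D ⊔ C)?  L(b) = {A, B, ∃r.⊤} ∪ {(∃t.D ⊓ ¬C)}
   clash {D, ¬D} at an ∃-successor — b ∈ (∀t.¬D ⊔ C)
2. Hence b : (∀t.¬D ⊔ C): entailed.

Yes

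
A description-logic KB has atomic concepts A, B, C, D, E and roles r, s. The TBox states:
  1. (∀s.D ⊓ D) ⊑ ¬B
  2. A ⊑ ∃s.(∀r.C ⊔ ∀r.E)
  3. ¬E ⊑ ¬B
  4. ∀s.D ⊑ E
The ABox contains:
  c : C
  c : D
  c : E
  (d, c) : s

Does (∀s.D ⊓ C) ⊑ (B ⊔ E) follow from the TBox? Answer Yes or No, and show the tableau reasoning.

Yes

1. (∀s.D ⊓ C) ⊑ (B ⊔ E)  ⇔  ((∀s.D ⊓ C) ⊓ (¬B ⊓ ¬E)) unsat w.r.t. T
   all branches close; clash {E, ¬E} at x₀
2. Hence (∀s.D ⊓ C) ⊑ (B ⊔ E): entailed.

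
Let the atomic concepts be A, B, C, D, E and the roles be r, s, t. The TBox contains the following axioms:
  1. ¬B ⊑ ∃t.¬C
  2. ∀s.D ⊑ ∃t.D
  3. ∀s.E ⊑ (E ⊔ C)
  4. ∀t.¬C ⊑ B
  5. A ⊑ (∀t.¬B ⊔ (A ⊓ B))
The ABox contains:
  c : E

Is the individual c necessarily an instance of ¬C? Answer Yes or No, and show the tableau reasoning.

1. c : ¬C?  L(c) = {E} ∪ {C}
   open: L(c) ⊇ {B, C, E, ¬A, ∃s.¬D, …} (+ ∃-successors) — c ∉ ¬C possible
2. Hence c : ¬C: not entailed.

No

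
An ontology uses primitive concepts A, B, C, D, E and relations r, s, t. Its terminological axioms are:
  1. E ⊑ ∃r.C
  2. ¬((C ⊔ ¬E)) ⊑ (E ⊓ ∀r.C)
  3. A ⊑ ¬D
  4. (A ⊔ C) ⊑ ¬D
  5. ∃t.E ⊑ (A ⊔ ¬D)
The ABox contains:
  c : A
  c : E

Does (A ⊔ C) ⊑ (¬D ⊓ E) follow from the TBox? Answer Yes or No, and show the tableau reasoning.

1. (A ⊔ C) ⊑ (¬D ⊓ E)  ⇔  ((A ⊔ C) ⊓ (D ⊔ ¬E)) unsat w.r.t. T
   apply at x₀: (A ⊔ C)⊑¬D
   open: L(x₀) ⊇ {A, ¬D, ¬E, ∀t.¬E}
2. Hence (A ⊔ C) ⊑ (¬D ⊓ E): not entailed.

No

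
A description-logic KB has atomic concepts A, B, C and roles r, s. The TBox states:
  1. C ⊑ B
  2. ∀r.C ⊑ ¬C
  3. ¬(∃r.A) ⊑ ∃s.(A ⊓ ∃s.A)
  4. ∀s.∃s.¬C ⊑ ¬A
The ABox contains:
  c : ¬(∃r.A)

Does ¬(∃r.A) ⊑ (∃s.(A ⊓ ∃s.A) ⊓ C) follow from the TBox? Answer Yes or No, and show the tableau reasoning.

1. ¬(∃r.A) ⊑ (∃s.(A ⊓ ∃s.A) ⊓ C)  ⇔  (∀r.¬A ⊓ (∀s.(¬A ⊔ ∀s.¬A) ⊔ ¬C)) unsat w.r.t. T
   apply at x₀: ¬(∃r.A)⊑∃s.(A ⊓ ∃s.A)
   open: L(x₀) ⊇ {¬C, ∀r.¬A, ∃s.(A ⊓ ∃s.A), ∃s.∀s.C} (+ ∃-successors)
2. Hence ¬(∃r.A) ⊑ (∃s.(A ⊓ ∃s.A) ⊓ C): not entailed.

No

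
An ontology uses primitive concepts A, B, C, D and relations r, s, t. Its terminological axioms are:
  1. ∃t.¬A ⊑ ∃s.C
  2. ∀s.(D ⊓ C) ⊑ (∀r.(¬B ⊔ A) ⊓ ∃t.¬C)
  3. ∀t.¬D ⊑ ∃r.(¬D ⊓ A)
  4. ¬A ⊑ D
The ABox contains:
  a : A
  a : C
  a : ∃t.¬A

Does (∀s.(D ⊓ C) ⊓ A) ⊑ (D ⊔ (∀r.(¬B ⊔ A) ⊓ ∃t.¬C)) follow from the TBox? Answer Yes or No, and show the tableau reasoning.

Yes

1. (∀s.(D ⊓ C) ⊓ A) ⊑ (D ⊔ (∀r.(¬B ⊔ A) ⊓ ∃t.¬C))  ⇔  ((∀s.(D ⊓ C) ⊓ A) ⊓ (¬D ⊓ (∃r.(B ⊓ ¬A) ⊔ ∀t.C))) unsat w.r.t. T
   all branches close; clash {C, ¬C} at an ∃-successor
2. Hence (∀s.(D ⊓ C) ⊓ A) ⊑ (D ⊔ (∀r.(¬B ⊔ A) ⊓ ∃t.¬C)): entailed.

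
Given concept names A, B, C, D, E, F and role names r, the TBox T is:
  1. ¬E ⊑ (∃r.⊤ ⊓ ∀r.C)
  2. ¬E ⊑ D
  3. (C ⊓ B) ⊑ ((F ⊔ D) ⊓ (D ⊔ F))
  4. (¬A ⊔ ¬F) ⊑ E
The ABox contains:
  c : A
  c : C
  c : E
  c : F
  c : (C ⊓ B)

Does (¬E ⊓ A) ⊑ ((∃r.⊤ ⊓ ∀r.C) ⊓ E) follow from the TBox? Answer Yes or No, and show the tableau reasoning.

No

1. (¬E ⊓ A) ⊑ ((∃r.⊤ ⊓ ∀r.C) ⊓ E)  ⇔  ((¬E ⊓ A) ⊓ ((∀r.⊥ ⊔ ∃r.¬C) ⊔ ¬E)) unsat w.r.t. T
   apply at x₀: ¬E⊑(∃r.⊤ ⊓ ∀r.C); ¬E⊑D
   open: L(x₀) ⊇ {A, D, F, ¬C, ¬E, …} (+ ∃-successors)
2. Hence (¬E ⊓ A) ⊑ ((∃r.⊤ ⊓ ∀r.C) ⊓ E): not entailed.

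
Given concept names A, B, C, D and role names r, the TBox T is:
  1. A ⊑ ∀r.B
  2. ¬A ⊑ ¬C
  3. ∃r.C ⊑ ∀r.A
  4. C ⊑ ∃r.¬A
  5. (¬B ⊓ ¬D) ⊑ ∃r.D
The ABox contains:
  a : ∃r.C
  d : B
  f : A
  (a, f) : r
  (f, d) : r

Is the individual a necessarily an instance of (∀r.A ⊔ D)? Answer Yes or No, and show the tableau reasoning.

1. a : (∀r.A ⊔ D)?  L(a) = {∃r.C} ∪ {(∃r.¬A ⊓ ¬D)}
   clash {A, ¬A} at an ∃-successor — a ∈ (∀r.A ⊔ D)
2. Hence a : (∀r.A ⊔ D): entailed.

Yes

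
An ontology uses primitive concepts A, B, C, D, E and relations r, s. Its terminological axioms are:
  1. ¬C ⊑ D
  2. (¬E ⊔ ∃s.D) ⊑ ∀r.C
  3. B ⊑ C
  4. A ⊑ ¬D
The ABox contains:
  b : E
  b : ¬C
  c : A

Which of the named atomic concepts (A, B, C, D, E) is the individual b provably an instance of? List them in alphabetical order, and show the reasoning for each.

1. b : A?  L(b) = {E, ¬C} ∪ {¬A}
   apply at b: ¬C⊑D
   open: L(b) ⊇ {D, E, ¬A, ¬B, ¬C, …} — b ∉ A possible
2. b : B?  L(b) = {E, ¬C} ∪ {¬B}
   apply at b: ¬C⊑D
   open: L(b) ⊇ {D, E, ¬A, ¬B, ¬C, …} — b ∉ B possible
3. b : C?  L(b) = {E, ¬C} ∪ {¬C}
   apply at b: ¬C⊑D
   open: L(b) ⊇ {D, E, ¬A, ¬B, ¬C, …} — b ∉ C possible
4. b : D?  L(b) = {E, ¬C} ∪ {¬D}
   clash {D, ¬D} at b — b ∈ D
5. b : E?  L(b) = {E, ¬C} ∪ {¬E}
   clash {E, ¬E} at b — b ∈ E
6. Entailed for b: {D, E}

{D, E}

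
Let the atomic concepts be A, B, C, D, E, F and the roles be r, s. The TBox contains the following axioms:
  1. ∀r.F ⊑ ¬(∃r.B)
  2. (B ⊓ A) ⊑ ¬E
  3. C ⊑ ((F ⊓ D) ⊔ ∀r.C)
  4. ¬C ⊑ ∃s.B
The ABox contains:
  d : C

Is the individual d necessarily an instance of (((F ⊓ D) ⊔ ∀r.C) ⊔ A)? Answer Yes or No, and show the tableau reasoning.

Yes

1. d : (((F ⊓ D) ⊔ ∀r.C) ⊔ A)?  L(d) = {C} ∪ {(((¬F ⊔ ¬D) ⊓ ∃r.¬C) ⊓ ¬A)}
   clash {C, ¬C} at an ∃-successor — d ∈ (((F ⊓ D) ⊔ ∀r.C) ⊔ A)
2. Hence d : (((F ⊓ D) ⊔ ∀r.C) ⊔ A): entailed.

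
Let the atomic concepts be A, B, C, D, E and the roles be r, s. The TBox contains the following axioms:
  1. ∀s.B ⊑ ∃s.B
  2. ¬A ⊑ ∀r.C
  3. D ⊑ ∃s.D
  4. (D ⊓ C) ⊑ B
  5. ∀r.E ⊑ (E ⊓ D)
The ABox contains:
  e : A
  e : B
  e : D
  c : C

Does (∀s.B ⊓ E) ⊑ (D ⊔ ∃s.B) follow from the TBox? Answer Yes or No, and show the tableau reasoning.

Yes

1. (∀s.B ⊓ E) ⊑ (D ⊔ ∃s.B)  ⇔  ((∀s.B ⊓ E) ⊓ (¬D ⊓ ∀s.¬B)) unsat w.r.t. T
   all branches close; clash {D, ¬D} at x₀
2. Hence (∀s.B ⊓ E) ⊑ (D ⊔ ∃s.B): entailed.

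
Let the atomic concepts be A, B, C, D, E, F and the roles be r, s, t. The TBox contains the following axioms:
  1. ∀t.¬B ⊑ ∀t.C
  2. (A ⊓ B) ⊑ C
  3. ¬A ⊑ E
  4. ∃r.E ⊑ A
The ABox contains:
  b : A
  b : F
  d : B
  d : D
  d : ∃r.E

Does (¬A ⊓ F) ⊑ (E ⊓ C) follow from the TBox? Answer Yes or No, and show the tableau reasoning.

1. (¬A ⊓ F) ⊑ (E ⊓ C)  ⇔  ((¬A ⊓ F) ⊓ (¬E ⊔ ¬C)) unsat w.r.t. T
   apply at x₀: ¬A⊑E
   open: L(x₀) ⊇ {E, F, ¬A, ¬C, ∀r.¬E, …} (+ ∃-successors)
2. Hence (¬A ⊓ F) ⊑ (E ⊓ C): not entailed.

No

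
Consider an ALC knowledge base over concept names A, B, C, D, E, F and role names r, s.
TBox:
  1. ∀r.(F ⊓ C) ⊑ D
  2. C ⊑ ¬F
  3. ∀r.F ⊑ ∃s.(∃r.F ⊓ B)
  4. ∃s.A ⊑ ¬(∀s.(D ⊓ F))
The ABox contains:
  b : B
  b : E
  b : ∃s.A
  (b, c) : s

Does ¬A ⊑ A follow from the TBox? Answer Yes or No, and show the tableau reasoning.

1. ¬A ⊑ A  ⇔  (¬A ⊓ ¬A) unsat w.r.t. T
   open: L(x₀) ⊇ {¬A, ¬C, ∀s.¬A, ∃r.(¬F ⊔ ¬C), ∃r.¬F} (+ ∃-successors)
2. Hence ¬A ⊑ A: not entailed.

No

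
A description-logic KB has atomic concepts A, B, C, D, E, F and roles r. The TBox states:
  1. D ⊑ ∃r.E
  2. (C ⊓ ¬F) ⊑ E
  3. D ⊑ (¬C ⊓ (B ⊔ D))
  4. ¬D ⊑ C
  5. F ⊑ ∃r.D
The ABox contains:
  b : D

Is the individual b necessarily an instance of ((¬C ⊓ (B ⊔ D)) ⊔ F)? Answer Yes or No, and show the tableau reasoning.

Yes

1. b : ((¬C ⊓ (B ⊔ D)) ⊔ F)?  L(b) = {D} ∪ {((C ⊔ (¬B ⊓ ¬D)) ⊓ ¬F)}
   clash {D, ¬D} at b — b ∈ ((¬C ⊓ (B ⊔ D)) ⊔ F)
2. Hence b : ((¬C ⊓ (B ⊔ D)) ⊔ F): entailed.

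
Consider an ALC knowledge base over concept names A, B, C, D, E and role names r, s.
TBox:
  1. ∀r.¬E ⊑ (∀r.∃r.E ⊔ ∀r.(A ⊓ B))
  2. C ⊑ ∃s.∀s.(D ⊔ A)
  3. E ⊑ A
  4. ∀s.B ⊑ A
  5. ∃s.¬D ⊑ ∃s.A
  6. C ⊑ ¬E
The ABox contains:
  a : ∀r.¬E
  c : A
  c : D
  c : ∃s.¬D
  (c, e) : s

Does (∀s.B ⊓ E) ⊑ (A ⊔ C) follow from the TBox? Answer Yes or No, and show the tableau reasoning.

1. (∀s.B ⊓ E) ⊑ (A ⊔ C)  ⇔  ((∀s.B ⊓ E) ⊓ (¬A ⊓ ¬C)) unsat w.r.t. T
   all branches close; clash {A, ¬A} at x₀
2. Hence (∀s.B ⊓ E) ⊑ (A ⊔ C): entailed.

Yes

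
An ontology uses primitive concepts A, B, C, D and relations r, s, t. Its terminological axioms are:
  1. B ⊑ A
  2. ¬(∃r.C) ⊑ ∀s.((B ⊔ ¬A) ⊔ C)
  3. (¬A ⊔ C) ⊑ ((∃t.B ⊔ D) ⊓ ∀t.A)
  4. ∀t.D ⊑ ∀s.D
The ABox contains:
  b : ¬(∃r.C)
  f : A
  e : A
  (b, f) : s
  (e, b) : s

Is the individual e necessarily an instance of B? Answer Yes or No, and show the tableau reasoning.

1. e : B?  L(e) = {A} ∪ {¬B}
   open: L(e) ⊇ {A, ¬B, ¬C, ∃r.C, ∃t.¬D} (+ ∃-successors) — e ∉ B possible
2. Hence e : B: not entailed.

No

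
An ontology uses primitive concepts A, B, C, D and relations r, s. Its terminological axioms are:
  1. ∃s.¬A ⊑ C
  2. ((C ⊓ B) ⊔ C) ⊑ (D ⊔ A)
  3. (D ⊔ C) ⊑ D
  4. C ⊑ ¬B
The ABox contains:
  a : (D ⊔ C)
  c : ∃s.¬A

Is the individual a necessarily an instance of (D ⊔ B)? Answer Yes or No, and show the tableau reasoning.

Yes

1. a : (D ⊔ B)?  L(a) = {(D ⊔ C)} ∪ {(¬D ⊓ ¬B)}
   clash {D, ¬D} at a — a ∈ (D ⊔ B)
2. Hence a : (D ⊔ B): entailed.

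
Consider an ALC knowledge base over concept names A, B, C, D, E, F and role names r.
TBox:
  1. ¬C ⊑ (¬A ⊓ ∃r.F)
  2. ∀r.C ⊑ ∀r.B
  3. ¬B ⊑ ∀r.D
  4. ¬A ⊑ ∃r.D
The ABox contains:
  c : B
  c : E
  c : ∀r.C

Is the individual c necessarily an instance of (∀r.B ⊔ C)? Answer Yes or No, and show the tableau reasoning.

Yes

1. c : (∀r.B ⊔ C)?  L(c) = {B, E, ∀r.C} ∪ {(∃r.¬B ⊓ ¬C)}
   clash {B, ¬B} at an ∃-successor — c ∈ (∀r.B ⊔ C)
2. Hence c : (∀r.B ⊔ C): entailed.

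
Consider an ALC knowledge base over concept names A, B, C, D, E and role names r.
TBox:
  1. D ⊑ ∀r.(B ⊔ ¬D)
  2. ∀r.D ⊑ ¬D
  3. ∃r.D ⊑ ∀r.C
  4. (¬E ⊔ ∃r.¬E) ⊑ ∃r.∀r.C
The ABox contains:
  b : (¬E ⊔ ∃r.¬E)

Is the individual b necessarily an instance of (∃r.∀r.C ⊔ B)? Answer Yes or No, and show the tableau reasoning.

1. b : (∃r.∀r.C ⊔ B)?  L(b) = {(¬E ⊔ ∃r.¬E)} ∪ {(∀r.∃r.¬C ⊓ ¬B)}
   clash {C, ¬C} at an ∃-successor — b ∈ (∃r.∀r.C ⊔ B)
2. Hence b : (∃r.∀r.C ⊔ B): entailed.

Yes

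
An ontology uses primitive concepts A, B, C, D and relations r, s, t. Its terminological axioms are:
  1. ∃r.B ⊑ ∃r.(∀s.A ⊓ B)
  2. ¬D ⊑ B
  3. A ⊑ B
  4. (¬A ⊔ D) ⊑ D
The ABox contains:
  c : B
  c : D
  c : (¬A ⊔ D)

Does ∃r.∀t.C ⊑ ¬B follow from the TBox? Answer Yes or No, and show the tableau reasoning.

No

1. ∃r.∀t.C ⊑ ¬B  ⇔  (∃r.∀t.C ⊓ B) unsat w.r.t. T
   open: L(x₀) ⊇ {A, B, ¬D, ∀r.¬B, ∃r.∀t.C} (+ ∃-successors)
2. Hence ∃r.∀t.C ⊑ ¬B: not entailed.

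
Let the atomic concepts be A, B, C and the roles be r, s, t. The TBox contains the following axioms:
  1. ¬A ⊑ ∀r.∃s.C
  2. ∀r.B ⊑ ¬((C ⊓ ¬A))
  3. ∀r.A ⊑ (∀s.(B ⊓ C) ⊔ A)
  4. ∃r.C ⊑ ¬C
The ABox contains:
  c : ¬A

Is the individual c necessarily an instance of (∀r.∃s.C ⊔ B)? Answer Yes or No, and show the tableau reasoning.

Yes

1. c : (∀r.∃s.C ⊔ B)?  L(c) = {¬A} ∪ {(∃r.∀s.¬C ⊓ ¬B)}
   clash {A, ¬A} at c — c ∈ (∀r.∃s.C ⊔ B)
2. Hence c : (∀r.∃s.C ⊔ B): entailed.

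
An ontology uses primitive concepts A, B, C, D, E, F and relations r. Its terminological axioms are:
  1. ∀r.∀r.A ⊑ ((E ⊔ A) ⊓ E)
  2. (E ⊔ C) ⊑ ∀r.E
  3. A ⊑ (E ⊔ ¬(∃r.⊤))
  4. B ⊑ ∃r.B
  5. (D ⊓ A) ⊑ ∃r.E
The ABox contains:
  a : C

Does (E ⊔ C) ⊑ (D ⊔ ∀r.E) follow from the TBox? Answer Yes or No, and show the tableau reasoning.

Yes

1. (E ⊔ C) ⊑ (D ⊔ ∀r.E)  ⇔  ((E ⊔ C) ⊓ (¬D ⊓ ∃r.¬E)) unsat w.r.t. T
   all branches close; clash ⊥ at an ∃-successor
2. Hence (E ⊔ C) ⊑ (D ⊔ ∀r.E): entailed.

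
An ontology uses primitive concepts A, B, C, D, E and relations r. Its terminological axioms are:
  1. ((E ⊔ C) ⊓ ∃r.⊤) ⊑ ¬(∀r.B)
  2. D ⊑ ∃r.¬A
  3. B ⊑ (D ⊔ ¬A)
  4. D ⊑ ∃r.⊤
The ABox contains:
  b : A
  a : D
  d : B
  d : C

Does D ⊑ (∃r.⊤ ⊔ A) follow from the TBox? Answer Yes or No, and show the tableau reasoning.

Yes

1. D ⊑ (∃r.⊤ ⊔ A)  ⇔  (D ⊓ (∀r.⊥ ⊓ ¬A)) unsat w.r.t. T
   all branches close; clash ⊥ at an ∃-successor
2. Hence D ⊑ (∃r.⊤ ⊔ A): entailed.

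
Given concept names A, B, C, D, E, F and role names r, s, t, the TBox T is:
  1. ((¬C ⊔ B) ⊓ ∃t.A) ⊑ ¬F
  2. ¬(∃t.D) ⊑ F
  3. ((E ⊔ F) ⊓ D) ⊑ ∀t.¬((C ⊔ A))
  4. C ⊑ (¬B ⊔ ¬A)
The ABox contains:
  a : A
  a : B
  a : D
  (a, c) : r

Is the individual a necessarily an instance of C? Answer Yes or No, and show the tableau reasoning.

1. a : C?  L(a) = {A, B, D} ∪ {¬C}
   open: L(a) ⊇ {A, B, D, ¬C, ¬E, …} (+ ∃-successors) — a ∉ C possible
2. Hence a : C: not entailed.

No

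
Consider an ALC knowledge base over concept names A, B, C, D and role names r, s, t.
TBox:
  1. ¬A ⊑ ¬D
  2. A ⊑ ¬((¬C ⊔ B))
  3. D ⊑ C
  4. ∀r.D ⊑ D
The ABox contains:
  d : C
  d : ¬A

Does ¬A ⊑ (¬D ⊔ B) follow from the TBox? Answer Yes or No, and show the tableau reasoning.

Yes

1. ¬A ⊑ (¬D ⊔ B)  ⇔  (¬A ⊓ (D ⊓ ¬B)) unsat w.r.t. T
   all branches close; clash {D, ¬D} at x₀
2. Hence ¬A ⊑ (¬D ⊔ B): entailed.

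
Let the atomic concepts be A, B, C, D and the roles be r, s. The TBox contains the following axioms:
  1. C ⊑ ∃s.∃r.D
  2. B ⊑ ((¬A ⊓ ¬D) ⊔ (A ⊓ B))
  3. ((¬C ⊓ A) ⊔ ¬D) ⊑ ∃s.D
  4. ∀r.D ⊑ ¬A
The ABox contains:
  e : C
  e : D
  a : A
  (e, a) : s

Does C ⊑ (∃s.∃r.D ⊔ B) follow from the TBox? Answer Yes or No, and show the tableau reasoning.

1. C ⊑ (∃s.∃r.D ⊔ B)  ⇔  (C ⊓ (∀s.∀r.¬D ⊓ ¬B)) unsat w.r.t. T
   all branches close; clash {A, ¬A} at an ∃-successor
2. Hence C ⊑ (∃s.∃r.D ⊔ B): entailed.

Yes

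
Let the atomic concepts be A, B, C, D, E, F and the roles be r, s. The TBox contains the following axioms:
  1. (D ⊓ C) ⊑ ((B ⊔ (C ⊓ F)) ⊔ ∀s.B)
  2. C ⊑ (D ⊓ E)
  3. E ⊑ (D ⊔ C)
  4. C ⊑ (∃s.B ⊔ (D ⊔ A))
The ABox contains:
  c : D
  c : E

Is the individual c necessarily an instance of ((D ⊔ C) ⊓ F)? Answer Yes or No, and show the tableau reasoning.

1. c : ((D ⊔ C) ⊓ F)?  L(c) = {D, E} ∪ {((¬D ⊓ ¬C) ⊔ ¬F)}
   apply at c: E⊑(D ⊔ C)
   open: L(c) ⊇ {D, E, ¬C, ¬F} — c ∉ ((D ⊔ C) ⊓ F) possible
2. Hence c : ((D ⊔ C) ⊓ F): not entailed.

No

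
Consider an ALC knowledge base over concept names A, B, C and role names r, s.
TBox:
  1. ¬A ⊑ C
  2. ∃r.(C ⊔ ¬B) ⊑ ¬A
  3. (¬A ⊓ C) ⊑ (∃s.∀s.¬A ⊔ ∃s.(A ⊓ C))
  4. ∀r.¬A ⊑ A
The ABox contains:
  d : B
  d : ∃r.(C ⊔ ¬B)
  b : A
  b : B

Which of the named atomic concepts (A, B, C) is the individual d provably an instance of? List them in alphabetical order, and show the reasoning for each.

1. d : A?  L(d) = {B, ∃r.(C ⊔ ¬B)} ∪ {¬A}
   apply at d: ¬A⊑C
   open: L(d) ⊇ {B, C, ¬A, ∃r.(C ⊔ ¬B), ∃r.A, …} (+ ∃-successors) — d ∉ A possible
2. d : B?  L(d) = {B, ∃r.(C ⊔ ¬B)} ∪ {¬B}
   clash {B, ¬B} at d — d ∈ B
3. d : C?  L(d) = {B, ∃r.(C ⊔ ¬B)} ∪ {¬C}
   clash {C, ¬C} at d — d ∈ C
4. Entailed for d: {B, C}

{B, C}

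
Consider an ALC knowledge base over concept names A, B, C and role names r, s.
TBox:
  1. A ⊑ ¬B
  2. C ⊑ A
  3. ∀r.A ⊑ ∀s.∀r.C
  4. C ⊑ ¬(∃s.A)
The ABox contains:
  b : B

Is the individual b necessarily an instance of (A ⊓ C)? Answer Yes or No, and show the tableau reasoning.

1. b : (A ⊓ C)?  L(b) = {B} ∪ {(¬A ⊔ ¬C)}
   open: L(b) ⊇ {B, ¬A, ¬C, ∃r.¬A} (+ ∃-successors) — b ∉ (A ⊓ C) possible
2. Hence b : (A ⊓ C): not entailed.

No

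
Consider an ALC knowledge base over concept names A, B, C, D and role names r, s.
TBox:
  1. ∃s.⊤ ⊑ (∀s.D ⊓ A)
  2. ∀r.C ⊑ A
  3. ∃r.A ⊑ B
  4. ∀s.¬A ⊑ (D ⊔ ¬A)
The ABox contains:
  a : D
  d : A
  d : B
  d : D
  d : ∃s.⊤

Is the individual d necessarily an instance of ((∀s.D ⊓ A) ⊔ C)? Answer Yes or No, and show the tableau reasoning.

Yes

1. d : ((∀s.D ⊓ A) ⊔ C)?  L(d) = {A, B, D, ∃s.⊤} ∪ {((∃s.¬D ⊔ ¬A) ⊓ ¬C)}
   clash {A, ¬A} at d — d ∈ ((∀s.D ⊓ A) ⊔ C)
2. Hence d : ((∀s.D ⊓ A) ⊔ C): entailed.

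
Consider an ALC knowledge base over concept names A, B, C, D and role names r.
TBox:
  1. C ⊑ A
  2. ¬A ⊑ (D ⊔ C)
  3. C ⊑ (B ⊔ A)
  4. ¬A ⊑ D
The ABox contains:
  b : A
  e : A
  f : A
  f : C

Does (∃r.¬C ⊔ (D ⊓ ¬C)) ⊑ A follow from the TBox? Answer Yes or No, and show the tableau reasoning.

1. (∃r.¬C ⊔ (D ⊓ ¬C)) ⊑ A  ⇔  ((∃r.¬C ⊔ (D ⊓ ¬C)) ⊓ ¬A) unsat w.r.t. T
   apply at x₀: ¬A⊑(D ⊔ C); ¬A⊑D
   open: L(x₀) ⊇ {D, ¬A, ¬C, ∃r.¬C} (+ ∃-successors)
2. Hence (∃r.¬C ⊔ (D ⊓ ¬C)) ⊑ A: not entailed.

No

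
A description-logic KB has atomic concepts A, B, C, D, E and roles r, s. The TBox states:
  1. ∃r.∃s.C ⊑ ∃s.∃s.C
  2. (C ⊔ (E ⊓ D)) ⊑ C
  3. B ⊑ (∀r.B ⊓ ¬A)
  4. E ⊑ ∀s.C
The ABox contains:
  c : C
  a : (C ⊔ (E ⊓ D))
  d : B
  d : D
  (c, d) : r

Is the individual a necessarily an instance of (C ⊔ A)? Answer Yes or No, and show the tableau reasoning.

1. a : (C ⊔ A)?  L(a) = {(C ⊔ (E ⊓ D))} ∪ {(¬C ⊓ ¬A)}
   clash {C, ¬C} at a — a ∈ (C ⊔ A)
2. Hence a : (C ⊔ A): entailed.

Yes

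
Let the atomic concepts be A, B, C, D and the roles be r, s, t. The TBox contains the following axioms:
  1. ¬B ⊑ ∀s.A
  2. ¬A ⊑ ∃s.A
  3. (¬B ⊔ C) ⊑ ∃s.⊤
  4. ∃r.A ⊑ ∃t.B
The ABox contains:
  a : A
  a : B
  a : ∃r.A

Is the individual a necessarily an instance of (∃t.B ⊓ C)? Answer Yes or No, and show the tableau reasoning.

1. a : (∃t.B ⊓ C)?  L(a) = {A, B, ∃r.A} ∪ {(∀t.¬B ⊔ ¬C)}
   apply at a: ∃r.A⊑∃t.B
   open: L(a) ⊇ {A, B, ¬C, ∃r.A, ∃t.B} (+ ∃-successors) — a ∉ (∃t.B ⊓ C) possible
2. Hence a : (∃t.B ⊓ C): not entailed.

No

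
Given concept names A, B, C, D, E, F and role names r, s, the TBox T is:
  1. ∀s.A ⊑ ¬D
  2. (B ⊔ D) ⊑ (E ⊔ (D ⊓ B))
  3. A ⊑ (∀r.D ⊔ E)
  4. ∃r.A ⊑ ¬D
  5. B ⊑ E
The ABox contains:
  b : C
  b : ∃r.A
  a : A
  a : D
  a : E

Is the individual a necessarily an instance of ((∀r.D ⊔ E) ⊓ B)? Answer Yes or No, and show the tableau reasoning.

1. a : ((∀r.D ⊔ E) ⊓ B)?  L(a) = {A, D, E} ∪ {((∃r.¬D ⊓ ¬E) ⊔ ¬B)}
   apply at a: A⊑(∀r.D ⊔ E)
   open: L(a) ⊇ {A, D, E, ¬B, ∀r.¬A, …} (+ ∃-successors) — a ∉ ((∀r.D ⊔ E) ⊓ B) possible
2. Hence a : ((∀r.D ⊔ E) ⊓ B): not entailed.

No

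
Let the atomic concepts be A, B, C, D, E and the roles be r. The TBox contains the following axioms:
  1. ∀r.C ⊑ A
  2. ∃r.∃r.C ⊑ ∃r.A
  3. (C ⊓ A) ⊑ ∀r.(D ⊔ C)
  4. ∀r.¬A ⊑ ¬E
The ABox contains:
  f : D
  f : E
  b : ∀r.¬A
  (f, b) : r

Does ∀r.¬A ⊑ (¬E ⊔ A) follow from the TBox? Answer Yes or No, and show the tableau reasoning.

1. ∀r.¬A ⊑ (¬E ⊔ A)  ⇔  (∀r.¬A ⊓ (E ⊓ ¬A)) unsat w.r.t. T
   all branches close; clash {E, ¬E} at x₀
2. Hence ∀r.¬A ⊑ (¬E ⊔ A): entailed.

Yes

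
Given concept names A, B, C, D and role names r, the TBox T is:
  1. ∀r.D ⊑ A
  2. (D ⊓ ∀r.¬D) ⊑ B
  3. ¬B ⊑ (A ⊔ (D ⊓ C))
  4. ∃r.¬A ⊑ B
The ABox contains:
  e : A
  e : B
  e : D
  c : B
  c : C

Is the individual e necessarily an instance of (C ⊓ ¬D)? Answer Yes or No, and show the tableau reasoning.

1. e : (C ⊓ ¬D)?  L(e) = {A, B, D} ∪ {(¬C ⊔ D)}
   open: L(e) ⊇ {A, B, D} — e ∉ (C ⊓ ¬D) possible
2. Hence e : (C ⊓ ¬D): not entailed.

No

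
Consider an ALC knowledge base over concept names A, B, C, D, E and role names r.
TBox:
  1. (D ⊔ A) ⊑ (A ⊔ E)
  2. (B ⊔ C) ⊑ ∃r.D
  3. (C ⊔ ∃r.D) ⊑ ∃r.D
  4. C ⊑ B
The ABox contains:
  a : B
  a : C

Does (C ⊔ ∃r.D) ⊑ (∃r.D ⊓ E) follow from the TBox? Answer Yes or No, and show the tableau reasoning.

No

1. (C ⊔ ∃r.D) ⊑ (∃r.D ⊓ E)  ⇔  ((C ⊔ ∃r.D) ⊓ (∀r.¬D ⊔ ¬E)) unsat w.r.t. T
   apply at x₀: (C ⊔ ∃r.D)⊑∃r.D
   open: L(x₀) ⊇ {B, C, ¬A, ¬D, ¬E, …} (+ ∃-successors)
2. Hence (C ⊔ ∃r.D) ⊑ (∃r.D ⊓ E): not entailed.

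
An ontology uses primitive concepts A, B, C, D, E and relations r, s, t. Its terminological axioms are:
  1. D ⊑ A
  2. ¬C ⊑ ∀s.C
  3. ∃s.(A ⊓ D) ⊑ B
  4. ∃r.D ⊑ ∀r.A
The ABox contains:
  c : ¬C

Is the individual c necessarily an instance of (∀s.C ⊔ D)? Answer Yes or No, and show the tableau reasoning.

Yes

1. c : (∀s.C ⊔ D)?  L(c) = {¬C} ∪ {(∃s.¬C ⊓ ¬D)}
   clash {C, ¬C} at an ∃-successor — c ∈ (∀s.C ⊔ D)
2. Hence c : (∀s.C ⊔ D): entailed.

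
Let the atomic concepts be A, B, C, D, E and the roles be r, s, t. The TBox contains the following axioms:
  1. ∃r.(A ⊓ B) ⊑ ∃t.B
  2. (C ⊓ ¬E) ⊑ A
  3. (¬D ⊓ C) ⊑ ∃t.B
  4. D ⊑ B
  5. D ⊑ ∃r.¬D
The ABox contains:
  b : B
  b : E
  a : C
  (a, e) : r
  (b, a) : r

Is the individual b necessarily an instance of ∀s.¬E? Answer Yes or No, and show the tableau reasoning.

1. b : ∀s.¬E?  L(b) = {B, E} ∪ {∃s.E}
   open: L(b) ⊇ {B, D, E, ∀r.(¬A ⊔ ¬B), ∃r.¬D, …} (+ ∃-successors) — b ∉ ∀s.¬E possible
2. Hence b : ∀s.¬E: not entailed.

No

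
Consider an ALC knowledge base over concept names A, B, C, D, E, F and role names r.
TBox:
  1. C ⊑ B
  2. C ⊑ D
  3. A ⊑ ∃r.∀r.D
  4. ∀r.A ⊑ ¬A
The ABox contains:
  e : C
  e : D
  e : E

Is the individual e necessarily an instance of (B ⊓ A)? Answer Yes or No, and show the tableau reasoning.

No

1. e : (B ⊓ A)?  L(e) = {C, D, E} ∪ {(¬B ⊔ ¬A)}
   apply at e: C⊑B
   open: L(e) ⊇ {B, C, D, E, ¬A} — e ∉ (B ⊓ A) possible
2. Hence e : (B ⊓ A): not entailed.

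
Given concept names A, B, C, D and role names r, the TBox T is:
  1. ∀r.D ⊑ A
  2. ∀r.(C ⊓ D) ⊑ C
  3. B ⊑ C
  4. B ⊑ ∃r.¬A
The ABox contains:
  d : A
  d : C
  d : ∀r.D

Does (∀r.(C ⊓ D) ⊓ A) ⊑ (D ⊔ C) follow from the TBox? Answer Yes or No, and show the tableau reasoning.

Yes

1. (∀r.(C ⊓ D) ⊓ A) ⊑ (D ⊔ C)  ⇔  ((∀r.(C ⊓ D) ⊓ A) ⊓ (¬D ⊓ ¬C)) unsat w.r.t. T
   all branches close; clash {C, ¬C} at x₀
2. Hence (∀r.(C ⊓ D) ⊓ A) ⊑ (D ⊔ C): entailed.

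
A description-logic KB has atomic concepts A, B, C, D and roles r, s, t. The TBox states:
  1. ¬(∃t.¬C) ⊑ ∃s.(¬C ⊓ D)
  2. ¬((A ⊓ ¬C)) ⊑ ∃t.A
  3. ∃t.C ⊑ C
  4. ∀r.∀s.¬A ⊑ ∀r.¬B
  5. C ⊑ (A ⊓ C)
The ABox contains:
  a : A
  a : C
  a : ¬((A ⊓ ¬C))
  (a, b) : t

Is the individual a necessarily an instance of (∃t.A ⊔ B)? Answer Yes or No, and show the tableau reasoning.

1. a : (∃t.A ⊔ B)?  L(a) = {A, C, ¬((A ⊓ ¬C))} ∪ {(∀t.¬A ⊓ ¬B)}
   clash {A, ¬A} at an ∃-successor — a ∈ (∃t.A ⊔ B)
2. Hence a : (∃t.A ⊔ B): entailed.

Yes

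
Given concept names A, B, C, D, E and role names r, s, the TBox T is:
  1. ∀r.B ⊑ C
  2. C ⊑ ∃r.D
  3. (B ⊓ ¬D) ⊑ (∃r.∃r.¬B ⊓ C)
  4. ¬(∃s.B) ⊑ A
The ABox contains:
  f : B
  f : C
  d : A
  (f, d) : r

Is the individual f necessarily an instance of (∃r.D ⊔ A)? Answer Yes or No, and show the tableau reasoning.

1. f : (∃r.D ⊔ A)?  L(f) = {B, C} ∪ {(∀r.¬D ⊓ ¬A)}
   clash {A, ¬A} at f — f ∈ (∃r.D ⊔ A)
2. Hence f : (∃r.D ⊔ A): entailed.

Yes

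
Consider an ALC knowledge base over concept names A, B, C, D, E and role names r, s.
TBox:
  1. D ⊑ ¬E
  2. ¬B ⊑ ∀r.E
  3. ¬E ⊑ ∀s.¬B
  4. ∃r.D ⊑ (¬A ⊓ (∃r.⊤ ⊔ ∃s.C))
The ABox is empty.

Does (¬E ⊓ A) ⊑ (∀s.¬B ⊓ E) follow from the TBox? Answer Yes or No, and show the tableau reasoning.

1. (¬E ⊓ A) ⊑ (∀s.¬B ⊓ E)  ⇔  ((¬E ⊓ A) ⊓ (∃s.B ⊔ ¬E)) unsat w.r.t. T
   apply at x₀: ¬E⊑∀s.¬B
   open: L(x₀) ⊇ {A, B, ¬E, ∀r.¬D, ∀s.¬B}
2. Hence (¬E ⊓ A) ⊑ (∀s.¬B ⊓ E): not entailed.

No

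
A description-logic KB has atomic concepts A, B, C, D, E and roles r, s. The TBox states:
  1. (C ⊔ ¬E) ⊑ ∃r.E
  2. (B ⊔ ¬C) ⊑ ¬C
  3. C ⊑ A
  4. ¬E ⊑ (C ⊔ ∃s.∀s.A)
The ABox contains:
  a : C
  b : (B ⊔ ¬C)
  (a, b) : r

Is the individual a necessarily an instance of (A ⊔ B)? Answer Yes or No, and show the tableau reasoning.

1. a : (A ⊔ B)?  L(a) = {C} ∪ {(¬A ⊓ ¬B)}
   clash {A, ¬A} at a — a ∈ (A ⊔ B)
2. Hence a : (A ⊔ B): entailed.

Yes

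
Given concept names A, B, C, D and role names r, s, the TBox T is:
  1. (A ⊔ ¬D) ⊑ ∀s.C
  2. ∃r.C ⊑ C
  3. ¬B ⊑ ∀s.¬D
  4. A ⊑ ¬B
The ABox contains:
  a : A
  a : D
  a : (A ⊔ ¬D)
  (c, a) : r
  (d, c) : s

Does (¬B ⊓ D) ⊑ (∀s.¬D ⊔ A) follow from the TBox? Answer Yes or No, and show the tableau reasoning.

1. (¬B ⊓ D) ⊑ (∀s.¬D ⊔ A)  ⇔  ((¬B ⊓ D) ⊓ (∃s.D ⊓ ¬A)) unsat w.r.t. T
   all branches close; clash {D, ¬D} at an ∃-successor
2. Hence (¬B ⊓ D) ⊑ (∀s.¬D ⊔ A): entailed.

Yes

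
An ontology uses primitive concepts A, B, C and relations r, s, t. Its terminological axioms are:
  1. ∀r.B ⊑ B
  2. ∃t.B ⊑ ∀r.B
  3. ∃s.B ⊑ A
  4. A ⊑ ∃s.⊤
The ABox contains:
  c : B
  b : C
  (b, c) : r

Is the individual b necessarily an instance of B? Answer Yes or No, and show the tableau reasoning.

1. b : B?  L(b) = {C} ∪ {¬B}
   open: L(b) ⊇ {C, ¬A, ¬B, ∀s.¬B, ∀t.¬B, …} (+ ∃-successors) — b ∉ B possible
2. Hence b : B: not entailed.

No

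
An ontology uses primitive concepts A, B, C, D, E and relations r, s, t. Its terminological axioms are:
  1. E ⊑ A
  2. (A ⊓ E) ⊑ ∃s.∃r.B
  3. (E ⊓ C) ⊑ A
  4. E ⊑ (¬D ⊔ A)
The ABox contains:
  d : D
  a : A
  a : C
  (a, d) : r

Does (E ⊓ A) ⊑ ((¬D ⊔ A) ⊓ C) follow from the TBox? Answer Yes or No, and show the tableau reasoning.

No

1. (E ⊓ A) ⊑ ((¬D ⊔ A) ⊓ C)  ⇔  ((E ⊓ A) ⊓ ((D ⊓ ¬A) ⊔ ¬C)) unsat w.r.t. T
   apply at x₀: E⊑(¬D ⊔ A)
   open: L(x₀) ⊇ {A, E, ¬C, ∃s.∃r.B} (+ ∃-successors)
2. Hence (E ⊓ A) ⊑ ((¬D ⊔ A) ⊓ C): not entailed.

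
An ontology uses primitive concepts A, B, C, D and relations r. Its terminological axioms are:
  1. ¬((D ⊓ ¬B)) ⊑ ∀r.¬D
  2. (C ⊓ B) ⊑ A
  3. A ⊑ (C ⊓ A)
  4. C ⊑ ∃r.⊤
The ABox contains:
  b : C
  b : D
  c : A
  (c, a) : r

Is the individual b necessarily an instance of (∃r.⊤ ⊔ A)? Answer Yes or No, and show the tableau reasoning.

Yes

1. b : (∃r.⊤ ⊔ A)?  L(b) = {C, D} ∪ {(∀r.⊥ ⊓ ¬A)}
   clash {A, ¬A} at b — b ∈ (∃r.⊤ ⊔ A)
2. Hence b : (∃r.⊤ ⊔ A): entailed.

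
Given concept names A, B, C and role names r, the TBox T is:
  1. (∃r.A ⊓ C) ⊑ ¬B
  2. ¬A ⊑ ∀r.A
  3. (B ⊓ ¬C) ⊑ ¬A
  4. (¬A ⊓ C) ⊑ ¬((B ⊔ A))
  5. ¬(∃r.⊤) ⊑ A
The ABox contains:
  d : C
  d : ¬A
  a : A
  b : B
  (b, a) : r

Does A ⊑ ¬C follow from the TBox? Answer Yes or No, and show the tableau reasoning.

No

1. A ⊑ ¬C  ⇔  (A ⊓ C) unsat w.r.t. T
   open: L(x₀) ⊇ {A, C, ∀r.¬A}
2. Hence A ⊑ ¬C: not entailed.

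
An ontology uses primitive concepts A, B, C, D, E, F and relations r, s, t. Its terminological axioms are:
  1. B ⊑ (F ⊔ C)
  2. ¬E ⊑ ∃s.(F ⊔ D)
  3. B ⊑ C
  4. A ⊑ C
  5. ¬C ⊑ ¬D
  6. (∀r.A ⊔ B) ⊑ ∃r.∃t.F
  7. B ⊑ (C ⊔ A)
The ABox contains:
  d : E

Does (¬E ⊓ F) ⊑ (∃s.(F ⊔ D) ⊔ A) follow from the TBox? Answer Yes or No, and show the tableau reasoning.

Yes

1. (¬E ⊓ F) ⊑ (∃s.(F ⊔ D) ⊔ A)  ⇔  ((¬E ⊓ F) ⊓ (∀s.(¬F ⊓ ¬D) ⊓ ¬A)) unsat w.r.t. T
   all branches close; clash {A, ¬A} at x₀
2. Hence (¬E ⊓ F) ⊑ (∃s.(F ⊔ D) ⊔ A): entailed.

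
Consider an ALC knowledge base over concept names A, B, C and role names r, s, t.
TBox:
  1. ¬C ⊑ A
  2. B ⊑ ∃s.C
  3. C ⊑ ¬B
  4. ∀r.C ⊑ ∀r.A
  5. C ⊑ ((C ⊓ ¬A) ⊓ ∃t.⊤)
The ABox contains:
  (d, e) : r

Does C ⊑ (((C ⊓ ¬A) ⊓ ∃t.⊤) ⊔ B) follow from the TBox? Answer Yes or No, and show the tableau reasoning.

1. C ⊑ (((C ⊓ ¬A) ⊓ ∃t.⊤) ⊔ B)  ⇔  (C ⊓ (((¬C ⊔ A) ⊔ ∀t.⊥) ⊓ ¬B)) unsat w.r.t. T
   all branches close; clash ⊥ at an ∃-successor
2. Hence C ⊑ (((C ⊓ ¬A) ⊓ ∃t.⊤) ⊔ B): entailed.

Yes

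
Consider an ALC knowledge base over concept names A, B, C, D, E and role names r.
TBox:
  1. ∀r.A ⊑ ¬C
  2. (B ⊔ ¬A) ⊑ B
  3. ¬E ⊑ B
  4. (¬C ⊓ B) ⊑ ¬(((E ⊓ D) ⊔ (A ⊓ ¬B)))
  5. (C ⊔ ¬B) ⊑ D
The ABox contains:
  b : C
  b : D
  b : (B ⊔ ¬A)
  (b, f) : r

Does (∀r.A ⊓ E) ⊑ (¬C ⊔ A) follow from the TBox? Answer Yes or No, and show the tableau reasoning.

1. (∀r.A ⊓ E) ⊑ (¬C ⊔ A)  ⇔  ((∀r.A ⊓ E) ⊓ (C ⊓ ¬A)) unsat w.r.t. T
   all branches close; clash {C, ¬C} at x₀
2. Hence (∀r.A ⊓ E) ⊑ (¬C ⊔ A): entailed.

Yes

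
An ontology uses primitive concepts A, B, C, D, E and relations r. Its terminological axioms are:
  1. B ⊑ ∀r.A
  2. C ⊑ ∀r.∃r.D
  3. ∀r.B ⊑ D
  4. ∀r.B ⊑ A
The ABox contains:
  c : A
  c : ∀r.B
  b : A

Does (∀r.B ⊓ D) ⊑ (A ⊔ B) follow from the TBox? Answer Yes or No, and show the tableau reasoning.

Yes

1. (∀r.B ⊓ D) ⊑ (A ⊔ B)  ⇔  ((∀r.B ⊓ D) ⊓ (¬A ⊓ ¬B)) unsat w.r.t. T
   all branches close; clash {A, ¬A} at x₀
2. Hence (∀r.B ⊓ D) ⊑ (A ⊔ B): entailed.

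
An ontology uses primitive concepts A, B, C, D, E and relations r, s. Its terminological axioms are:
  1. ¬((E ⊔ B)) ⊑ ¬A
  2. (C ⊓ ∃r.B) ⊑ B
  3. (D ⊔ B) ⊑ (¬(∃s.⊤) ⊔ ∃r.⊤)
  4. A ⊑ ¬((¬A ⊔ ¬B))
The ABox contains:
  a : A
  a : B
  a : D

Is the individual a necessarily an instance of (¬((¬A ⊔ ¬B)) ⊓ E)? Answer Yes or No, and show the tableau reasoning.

1. a : (¬((¬A ⊔ ¬B)) ⊓ E)?  L(a) = {A, B, D} ∪ {((¬A ⊔ ¬B) ⊔ ¬E)}
   apply at a: A⊑¬((¬A ⊔ ¬B))
   open: L(a) ⊇ {A, B, D, ¬E, ∀s.⊥} — a ∉ (¬((¬A ⊔ ¬B)) ⊓ E) possible
2. Hence a : (¬((¬A ⊔ ¬B)) ⊓ E): not entailed.

No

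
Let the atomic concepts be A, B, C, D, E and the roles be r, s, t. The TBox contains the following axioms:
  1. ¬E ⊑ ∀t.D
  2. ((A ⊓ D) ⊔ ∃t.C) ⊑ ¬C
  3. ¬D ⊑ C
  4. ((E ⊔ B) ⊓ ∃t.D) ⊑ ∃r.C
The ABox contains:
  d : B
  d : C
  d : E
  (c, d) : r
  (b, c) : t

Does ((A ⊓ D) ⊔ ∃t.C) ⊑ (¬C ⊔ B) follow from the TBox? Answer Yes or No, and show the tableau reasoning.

1. ((A ⊓ D) ⊔ ∃t.C) ⊑ (¬C ⊔ B)  ⇔  (((A ⊓ D) ⊔ ∃t.C) ⊓ (C ⊓ ¬B)) unsat w.r.t. T
   all branches close; clash {C, ¬C} at x₀
2. Hence ((A ⊓ D) ⊔ ∃t.C) ⊑ (¬C ⊔ B): entailed.

Yes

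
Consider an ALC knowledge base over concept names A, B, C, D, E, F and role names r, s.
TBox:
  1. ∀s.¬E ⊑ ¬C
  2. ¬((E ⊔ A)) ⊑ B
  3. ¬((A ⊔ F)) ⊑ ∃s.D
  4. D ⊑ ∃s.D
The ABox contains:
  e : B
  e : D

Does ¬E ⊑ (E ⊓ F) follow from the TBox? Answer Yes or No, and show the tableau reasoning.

1. ¬E ⊑ (E ⊓ F)  ⇔  (¬E ⊓ (¬E ⊔ ¬F)) unsat w.r.t. T
   open: L(x₀) ⊇ {A, ¬D, ¬E, ∃s.E} (+ ∃-successors)
2. Hence ¬E ⊑ (E ⊓ F): not entailed.

No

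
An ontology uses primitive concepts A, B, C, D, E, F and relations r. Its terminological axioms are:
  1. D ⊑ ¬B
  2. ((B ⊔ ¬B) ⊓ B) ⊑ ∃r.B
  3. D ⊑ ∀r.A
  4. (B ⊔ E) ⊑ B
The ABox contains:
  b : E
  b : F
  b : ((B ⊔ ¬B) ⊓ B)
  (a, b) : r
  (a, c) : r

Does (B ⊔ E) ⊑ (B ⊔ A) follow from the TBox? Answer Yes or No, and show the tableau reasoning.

1. (B ⊔ E) ⊑ (B ⊔ A)  ⇔  ((B ⊔ E) ⊓ (¬B ⊓ ¬A)) unsat w.r.t. T
   all branches close; clash {B, ¬B} at x₀
2. Hence (B ⊔ E) ⊑ (B ⊔ A): entailed.

Yes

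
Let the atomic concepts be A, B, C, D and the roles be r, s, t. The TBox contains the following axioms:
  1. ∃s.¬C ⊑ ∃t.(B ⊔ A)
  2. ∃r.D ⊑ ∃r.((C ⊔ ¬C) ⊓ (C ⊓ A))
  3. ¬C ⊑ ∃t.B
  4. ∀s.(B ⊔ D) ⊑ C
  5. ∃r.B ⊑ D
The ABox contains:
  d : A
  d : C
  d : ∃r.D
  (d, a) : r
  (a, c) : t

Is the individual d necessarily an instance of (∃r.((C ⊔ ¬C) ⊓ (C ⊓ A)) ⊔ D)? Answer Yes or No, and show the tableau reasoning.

1. d : (∃r.((C ⊔ ¬C) ⊓ (C ⊓ A)) ⊔ D)?  L(d) = {A, C, ∃r.D} ∪ {(∀r.((¬C ⊓ C) ⊔ (¬C ⊔ ¬A)) ⊓ ¬D)}
   clash {D, ¬D} at d — d ∈ (∃r.((C ⊔ ¬C) ⊓ (C ⊓ A)) ⊔ D)
2. Hence d : (∃r.((C ⊔ ¬C) ⊓ (C ⊓ A)) ⊔ D): entailed.

Yes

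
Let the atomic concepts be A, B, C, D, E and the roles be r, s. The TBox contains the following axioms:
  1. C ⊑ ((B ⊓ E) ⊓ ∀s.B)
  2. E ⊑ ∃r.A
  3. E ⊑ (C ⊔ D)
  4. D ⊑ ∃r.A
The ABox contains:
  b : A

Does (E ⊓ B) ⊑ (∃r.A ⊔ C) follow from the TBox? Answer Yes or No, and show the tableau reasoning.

Yes

1. (E ⊓ B) ⊑ (∃r.A ⊔ C)  ⇔  ((E ⊓ B) ⊓ (∀r.¬A ⊓ ¬C)) unsat w.r.t. T
   all branches close; clash {A, ¬A} at an ∃-successor
2. Hence (E ⊓ B) ⊑ (∃r.A ⊔ C): entailed.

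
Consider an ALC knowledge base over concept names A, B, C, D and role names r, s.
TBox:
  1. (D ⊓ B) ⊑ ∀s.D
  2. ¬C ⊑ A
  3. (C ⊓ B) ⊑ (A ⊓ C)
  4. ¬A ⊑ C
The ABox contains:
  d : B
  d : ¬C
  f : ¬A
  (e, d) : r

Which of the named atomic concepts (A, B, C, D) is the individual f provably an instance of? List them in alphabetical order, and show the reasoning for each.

1. f : A?  L(f) = {¬A} ∪ {¬A}
   apply at f: ¬A⊑C
   open: L(f) ⊇ {C, ¬A, ¬B} — f ∉ A possible
2. f : B?  L(f) = {¬A} ∪ {¬B}
   apply at f: ¬A⊑C
   open: L(f) ⊇ {C, ¬A, ¬B} — f ∉ B possible
3. f : C?  L(f) = {¬A} ∪ {¬C}
   clash {C, ¬C} at f — f ∈ C
4. f : D?  L(f) = {¬A} ∪ {¬D}
   apply at f: ¬A⊑C
   open: L(f) ⊇ {C, ¬A, ¬B, ¬D} — f ∉ D possible
5. Entailed for f: {C}

{C}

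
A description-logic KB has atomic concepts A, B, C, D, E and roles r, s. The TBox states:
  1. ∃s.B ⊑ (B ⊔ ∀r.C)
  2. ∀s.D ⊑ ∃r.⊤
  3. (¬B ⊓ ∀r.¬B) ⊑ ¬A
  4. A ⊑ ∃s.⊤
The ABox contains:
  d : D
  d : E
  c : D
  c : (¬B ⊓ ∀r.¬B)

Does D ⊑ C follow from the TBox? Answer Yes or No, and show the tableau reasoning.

No

1. D ⊑ C  ⇔  (D ⊓ ¬C) unsat w.r.t. T
   open: L(x₀) ⊇ {D, ¬A, ¬C, ∀s.¬B, ∃s.¬D} (+ ∃-successors)
2. Hence D ⊑ C: not entailed.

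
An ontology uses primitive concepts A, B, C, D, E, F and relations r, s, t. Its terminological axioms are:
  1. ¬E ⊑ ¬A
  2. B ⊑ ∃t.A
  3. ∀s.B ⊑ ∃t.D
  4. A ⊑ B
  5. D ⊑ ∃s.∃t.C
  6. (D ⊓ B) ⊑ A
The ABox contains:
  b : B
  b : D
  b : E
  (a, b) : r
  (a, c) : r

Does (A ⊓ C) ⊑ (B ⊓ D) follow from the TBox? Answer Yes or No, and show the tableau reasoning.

No

1. (A ⊓ C) ⊑ (B ⊓ D)  ⇔  ((A ⊓ C) ⊓ (¬B ⊔ ¬D)) unsat w.r.t. T
   apply at x₀: A⊑B
   open: L(x₀) ⊇ {A, B, C, E, ¬D, …} (+ ∃-successors)
2. Hence (A ⊓ C) ⊑ (B ⊓ D): not entailed.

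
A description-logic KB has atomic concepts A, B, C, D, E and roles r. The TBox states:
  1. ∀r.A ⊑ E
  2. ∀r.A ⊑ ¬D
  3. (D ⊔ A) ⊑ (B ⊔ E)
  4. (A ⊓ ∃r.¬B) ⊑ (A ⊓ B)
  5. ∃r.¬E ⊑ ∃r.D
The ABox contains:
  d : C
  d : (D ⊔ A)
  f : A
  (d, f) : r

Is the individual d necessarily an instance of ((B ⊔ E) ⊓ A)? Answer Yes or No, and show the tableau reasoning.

No

1. d : ((B ⊔ E) ⊓ A)?  L(d) = {C, (D ⊔ A)} ∪ {((¬B ⊓ ¬E) ⊔ ¬A)}
   apply at d: (D ⊔ A)⊑(B ⊔ E)
   open: L(d) ⊇ {B, C, D, ¬A, ∀r.E, …} (+ ∃-successors) — d ∉ ((B ⊔ E) ⊓ A) possible
2. Hence d : ((B ⊔ E) ⊓ A): not entailed.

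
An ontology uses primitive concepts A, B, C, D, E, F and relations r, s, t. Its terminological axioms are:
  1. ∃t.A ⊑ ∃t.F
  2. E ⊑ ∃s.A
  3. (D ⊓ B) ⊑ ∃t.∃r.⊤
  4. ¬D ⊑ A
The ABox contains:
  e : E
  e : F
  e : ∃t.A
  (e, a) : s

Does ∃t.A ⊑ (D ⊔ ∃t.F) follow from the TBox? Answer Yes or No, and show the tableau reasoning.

Yes

1. ∃t.A ⊑ (D ⊔ ∃t.F)  ⇔  (∃t.A ⊓ (¬D ⊓ ∀t.¬F)) unsat w.r.t. T
   all branches close; clash {F, ¬F} at an ∃-successor
2. Hence ∃t.A ⊑ (D ⊔ ∃t.F): entailed.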